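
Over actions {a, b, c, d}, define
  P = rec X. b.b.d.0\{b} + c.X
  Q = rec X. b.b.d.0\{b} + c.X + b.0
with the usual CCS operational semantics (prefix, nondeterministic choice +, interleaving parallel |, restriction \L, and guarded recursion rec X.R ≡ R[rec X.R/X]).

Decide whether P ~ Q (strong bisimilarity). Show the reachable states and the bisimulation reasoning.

NO

Reachable graph of P (4 states):
  m0 = rec X. b.b.d.0\{b} + c.X → —b→ m1, —c→ m0
  m1 = b.d.0\{b} → —b→ m2
  m2 = d.0\{b} → —d→ m3
  m3 = 0\{b} → deadlocked
Reachable graph of Q (5 states):
  n0 = rec X. b.b.d.0\{b} + c.X + b.0 → —b→ n1, —b→ n2, —c→ n0
  n1 = 0 → deadlocked
  n2 = b.d.0\{b} → —b→ n3
  n3 = d.0\{b} → —d→ n4
  n4 = 0\{b} → deadlocked
Partition-refinement fixed point:
  B0 = {m0}
  B1 = {m1, n2}
  B2 = {m2, n3}
  B3 = {m3, n1, n4}
  B4 = {n0}
m0 ∈ B0, n0 ∈ B4 → different blocks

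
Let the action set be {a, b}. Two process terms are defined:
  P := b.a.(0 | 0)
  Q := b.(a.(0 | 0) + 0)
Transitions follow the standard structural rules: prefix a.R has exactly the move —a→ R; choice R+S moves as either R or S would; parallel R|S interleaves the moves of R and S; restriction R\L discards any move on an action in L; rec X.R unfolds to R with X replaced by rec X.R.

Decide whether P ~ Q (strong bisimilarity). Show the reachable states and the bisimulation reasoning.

Reachable graph of P (3 states):
  u0 = b.a.(0 | 0) → -b-> u1
  u1 = a.(0 | 0) → -a-> u2
  u2 = 0 | 0 → ∅
Reachable graph of Q (3 states):
  v0 = b.(a.(0 | 0) + 0) → -b-> v1
  v1 = a.(0 | 0) + 0 → -a-> v2
  v2 = 0 | 0 → ∅
Partition-refinement fixed point:
  B0 = {u0, v0}
  B1 = {u1, v1}
  B2 = {u2, v2}
u0 ∈ B0, v0 ∈ B0 → same block

bisimilar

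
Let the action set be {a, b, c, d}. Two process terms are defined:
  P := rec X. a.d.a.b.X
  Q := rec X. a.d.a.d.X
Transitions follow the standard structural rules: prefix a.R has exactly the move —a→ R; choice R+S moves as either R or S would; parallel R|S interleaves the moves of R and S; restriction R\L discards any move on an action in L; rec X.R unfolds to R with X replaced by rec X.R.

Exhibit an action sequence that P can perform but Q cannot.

LTS(P): 4 reachable states
  m0 = rec X. a.d.a.b.X | ··a··> m1
  m1 = d.a.b.(rec X. a.d.a.b.X) | ··d··> m2
  m2 = a.b.(rec X. a.d.a.b.X) | ··a··> m3
  m3 = b.(rec X. a.d.a.b.X) | ··b··> m0
LTS(Q): 4 reachable states
  n0 = rec X. a.d.a.d.X | ··a··> n1
  n1 = d.a.d.(rec X. a.d.a.d.X) | ··d··> n2
  n2 = a.d.(rec X. a.d.a.d.X) | ··a··> n3
  n3 = d.(rec X. a.d.a.d.X) | ··d··> n0
Run σ = ⟨adab⟩ on P: start {m0}
  [1] a ⇒ {m1}
  [2] d ⇒ {m2}
  [3] a ⇒ {m3}
  [4] b ⇒ {m0}
  — P admits the full trace.
Run σ = ⟨adab⟩ on Q: start {n0}
  [1] a ⇒ {n1}
  [2] d ⇒ {n2}
  [3] a ⇒ {n3}
  [4] b ⇒ no successor for Q

adab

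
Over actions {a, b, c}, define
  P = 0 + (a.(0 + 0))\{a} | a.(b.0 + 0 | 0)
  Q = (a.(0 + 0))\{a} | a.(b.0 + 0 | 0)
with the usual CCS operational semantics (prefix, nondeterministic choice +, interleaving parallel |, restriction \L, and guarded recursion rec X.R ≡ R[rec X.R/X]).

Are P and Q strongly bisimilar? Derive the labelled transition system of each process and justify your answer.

Reachable graph of P (3 states):
  u0 = 0 + (a.(0 + 0))\{a} | a.(b.0 + 0 | 0) | ··a··> u1
  u1 = (a.(0 + 0))\{a} | (b.0 + 0 | 0) | ··b··> u2
  u2 = (a.(0 + 0))\{a} | 0 | deadlocked
Reachable graph of Q (3 states):
  v0 = (a.(0 + 0))\{a} | a.(b.0 + 0 | 0) | ··a··> v1
  v1 = (a.(0 + 0))\{a} | (b.0 + 0 | 0) | ··b··> v2
  v2 = (a.(0 + 0))\{a} | 0 | deadlocked
Partition-refinement fixed point:
  B0 = {u0, v0}
  B1 = {u1, v1}
  B2 = {u2, v2}
u0 ∈ B0, v0 ∈ B0 → same block

P ~ Q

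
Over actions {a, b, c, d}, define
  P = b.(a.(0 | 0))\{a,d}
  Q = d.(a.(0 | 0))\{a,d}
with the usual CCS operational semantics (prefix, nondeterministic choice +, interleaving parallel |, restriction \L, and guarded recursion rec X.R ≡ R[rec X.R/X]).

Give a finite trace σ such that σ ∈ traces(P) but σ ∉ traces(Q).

P's transition system — 2 states:
  u0 = b.(a.(0 | 0))\{a,d} ⊢ —b→ u1
  u1 = (a.(0 | 0))\{a,d} ⊢ ∅
Q's transition system — 2 states:
  v0 = d.(a.(0 | 0))\{a,d} ⊢ —d→ v1
  v1 = (a.(0 | 0))\{a,d} ⊢ ∅
Run σ = ⟨b⟩ on P: start {u0}
  after b @ step 1: {u1}
  — P admits the full trace.
Run σ = ⟨b⟩ on Q: start {v0}
  after b @ step 1: ∅  — Q cannot continue

b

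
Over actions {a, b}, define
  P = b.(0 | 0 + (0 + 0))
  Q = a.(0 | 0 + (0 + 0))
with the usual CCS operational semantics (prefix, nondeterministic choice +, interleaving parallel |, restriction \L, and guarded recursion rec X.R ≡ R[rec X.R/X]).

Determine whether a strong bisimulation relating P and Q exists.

NO

LTS(P): 2 reachable states
  u0 = b.(0 | 0 + (0 + 0)) :: -b-> u1
  u1 = 0 | 0 + (0 + 0) :: (no moves)
LTS(Q): 2 reachable states
  v0 = a.(0 | 0 + (0 + 0)) :: -a-> v1
  v1 = 0 | 0 + (0 + 0) :: (no moves)
Bisimilarity quotient blocks:
  B0 = {u0}
  B1 = {u1, v1}
  B2 = {v0}
u0 ∈ B0, v0 ∈ B2 → different blocks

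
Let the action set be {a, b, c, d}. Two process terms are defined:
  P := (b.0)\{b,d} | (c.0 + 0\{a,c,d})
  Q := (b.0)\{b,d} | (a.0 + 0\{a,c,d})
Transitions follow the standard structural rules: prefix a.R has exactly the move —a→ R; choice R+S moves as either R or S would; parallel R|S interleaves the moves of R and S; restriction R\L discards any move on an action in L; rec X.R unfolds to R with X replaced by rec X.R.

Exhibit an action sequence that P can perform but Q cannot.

c

Reachable graph of P (2 states):
  p0 = (b.0)\{b,d} | (c.0 + 0\{a,c,d}) :: -c-> p1
  p1 = (b.0)\{b,d} | 0 :: ·
Reachable graph of Q (2 states):
  q0 = (b.0)\{b,d} | (a.0 + 0\{a,c,d}) :: -a-> q1
  q1 = (b.0)\{b,d} | 0 :: ·
Trace ⟨c⟩ through P, begin at {p0}:
  after c @ step 1: {p1}
  — P admits the full trace.
Trace ⟨c⟩ through Q, begin at {q0}:
  after c @ step 1: ∅  — Q cannot continue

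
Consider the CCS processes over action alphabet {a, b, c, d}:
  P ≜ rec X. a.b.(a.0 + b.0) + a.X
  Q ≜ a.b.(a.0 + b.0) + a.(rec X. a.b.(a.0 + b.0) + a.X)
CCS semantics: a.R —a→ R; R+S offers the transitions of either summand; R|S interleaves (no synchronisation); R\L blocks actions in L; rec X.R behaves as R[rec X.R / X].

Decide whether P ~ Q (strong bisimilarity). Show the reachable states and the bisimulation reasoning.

YES

Reachable graph of P (4 states):
  p0 = rec X. a.b.(a.0 + b.0) + a.X → ··a··> p0, ··a··> p1
  p1 = b.(a.0 + b.0) → ··b··> p2
  p2 = a.0 + b.0 → ··a··> p3, ··b··> p3
  p3 = 0 → ·
Reachable graph of Q (5 states):
  q0 = a.b.(a.0 + b.0) + a.(rec X. a.b.(a.0 + b.0) + a.X) → ··a··> q1, ··a··> q2
  q1 = b.(a.0 + b.0) → ··b··> q3
  q2 = rec X. a.b.(a.0 + b.0) + a.X → ··a··> q1, ··a··> q2
  q3 = a.0 + b.0 → ··a··> q4, ··b··> q4
  q4 = 0 → ·
Partition-refinement fixed point:
  B0 = {p0, q0, q2}
  B1 = {p1, q1}
  B2 = {p2, q3}
  B3 = {p3, q4}
p0 ∈ B0, q0 ∈ B0 → same block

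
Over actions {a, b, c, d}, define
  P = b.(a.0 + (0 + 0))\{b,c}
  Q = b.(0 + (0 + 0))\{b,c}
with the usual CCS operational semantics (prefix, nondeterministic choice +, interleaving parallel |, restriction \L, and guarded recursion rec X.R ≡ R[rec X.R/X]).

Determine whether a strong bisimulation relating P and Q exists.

P's transition system — 3 states:
  m0 = b.(a.0 + (0 + 0))\{b,c} → =b=> m1
  m1 = (a.0 + (0 + 0))\{b,c} → =a=> m2
  m2 = 0\{b,c} → (no moves)
Q's transition system — 2 states:
  n0 = b.(0 + (0 + 0))\{b,c} → =b=> n1
  n1 = (0 + (0 + 0))\{b,c} → (no moves)
Partition-refinement fixed point:
  B0 = {m0}
  B1 = {m1}
  B2 = {m2, n1}
  B3 = {n0}
m0 ∈ B0, n0 ∈ B3 → different blocks

P ≁ Q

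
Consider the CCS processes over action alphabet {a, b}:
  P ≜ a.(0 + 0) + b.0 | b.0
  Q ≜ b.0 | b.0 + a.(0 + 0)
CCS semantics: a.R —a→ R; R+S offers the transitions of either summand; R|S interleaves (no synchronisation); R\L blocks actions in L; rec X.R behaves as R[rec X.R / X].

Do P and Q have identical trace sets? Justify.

traces(P) = traces(Q)

Reachable graph of P (5 states):
  m0 = a.(0 + 0) + b.0 | b.0 has moves —a→ m1, —b→ m2, —b→ m3
  m1 = 0 + 0 has moves ∅
  m2 = 0 | b.0 has moves —b→ m4
  m3 = b.0 | 0 has moves —b→ m4
  m4 = 0 | 0 has moves ∅
Reachable graph of Q (5 states):
  n0 = b.0 | b.0 + a.(0 + 0) has moves —a→ n1, —b→ n2, —b→ n3
  n1 = 0 + 0 has moves ∅
  n2 = 0 | b.0 has moves —b→ n4
  n3 = b.0 | 0 has moves —b→ n4
  n4 = 0 | 0 has moves ∅
Bisimilarity quotient blocks:
  B0 = {m0, n0}
  B1 = {m1, m4, n1, n4}
  B2 = {m2, m3, n2, n3}
m0 ∈ B0, n0 ∈ B0 → same block
Bisimilar ⇒ trace-equivalent.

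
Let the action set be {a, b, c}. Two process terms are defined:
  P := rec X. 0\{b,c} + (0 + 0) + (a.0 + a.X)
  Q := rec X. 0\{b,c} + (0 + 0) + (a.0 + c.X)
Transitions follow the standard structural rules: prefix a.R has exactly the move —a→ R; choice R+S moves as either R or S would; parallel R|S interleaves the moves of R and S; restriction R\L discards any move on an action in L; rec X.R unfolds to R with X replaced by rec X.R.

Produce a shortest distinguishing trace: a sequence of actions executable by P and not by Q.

P's transition system — 2 states:
  u0 = rec X. 0\{b,c} + (0 + 0) + (a.0 + a.X) → —a→ u0, —a→ u1
  u1 = 0 → stopped
Q's transition system — 2 states:
  v0 = rec X. 0\{b,c} + (0 + 0) + (a.0 + c.X) → —a→ v1, —c→ v0
  v1 = 0 → stopped
Trace ⟨aa⟩ through P, begin at {u0}:
  [1] a ⇒ {u0, u1}
  [2] a ⇒ {u0, u1}
  — P admits the full trace.
Trace ⟨aa⟩ through Q, begin at {v0}:
  [1] a ⇒ {v1}
  [2] a ⇒ no successor for Q

aa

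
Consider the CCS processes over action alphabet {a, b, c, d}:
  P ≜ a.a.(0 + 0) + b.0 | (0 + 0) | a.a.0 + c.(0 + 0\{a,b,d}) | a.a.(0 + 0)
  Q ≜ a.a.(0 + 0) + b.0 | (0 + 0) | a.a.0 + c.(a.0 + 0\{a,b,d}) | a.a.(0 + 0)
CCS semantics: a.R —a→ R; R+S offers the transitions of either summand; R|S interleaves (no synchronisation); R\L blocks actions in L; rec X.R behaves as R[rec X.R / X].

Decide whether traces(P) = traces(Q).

NO — witness ⟨aaca⟩

LTS(P): 13 reachable states
  s0 = a.a.(0 + 0) + b.0 | (0 + 0) | a.a.0 + c.(0 + 0\{a,b,d}) | a.a.(0 + 0) → =a=> s1, =a=> s2, =a=> s3, =b=> s4, =c=> s5
  s1 = a.(0 + 0) → =a=> s6
  s2 = b.0 | (0 + 0) | a.0 → =a=> s7, =b=> s8
  s3 = c.(0 + 0\{a,b,d}) | a.(0 + 0) → =a=> s9, =c=> s10
  s4 = 0 | (0 + 0) | a.a.0 → =a=> s8
  s5 = (0 + 0\{a,b,d}) | a.a.(0 + 0) → =a=> s10
  s6 = 0 + 0 → ·
  s7 = b.0 | (0 + 0) | 0 → =b=> s11
  s8 = 0 | (0 + 0) | a.0 → =a=> s11
  s9 = c.(0 + 0\{a,b,d}) | (0 + 0) → =c=> s12
  s10 = (0 + 0\{a,b,d}) | a.(0 + 0) → =a=> s12
  s11 = 0 | (0 + 0) | 0 → ·
  s12 = (0 + 0\{a,b,d}) | (0 + 0) → ·
LTS(Q): 16 reachable states
  t0 = a.a.(0 + 0) + b.0 | (0 + 0) | a.a.0 + c.(a.0 + 0\{a,b,d}) | a.a.(0 + 0) → =a=> t1, =a=> t2, =a=> t3, =b=> t4, =c=> t5
  t1 = a.(0 + 0) → =a=> t6
  t2 = b.0 | (0 + 0) | a.0 → =a=> t7, =b=> t8
  t3 = c.(a.0 + 0\{a,b,d}) | a.(0 + 0) → =a=> t9, =c=> t10
  t4 = 0 | (0 + 0) | a.a.0 → =a=> t8
  t5 = (a.0 + 0\{a,b,d}) | a.a.(0 + 0) → =a=> t10, =a=> t11
  t6 = 0 + 0 → ·
  t7 = b.0 | (0 + 0) | 0 → =b=> t12
  t8 = 0 | (0 + 0) | a.0 → =a=> t12
  t9 = c.(a.0 + 0\{a,b,d}) | (0 + 0) → =c=> t13
  t10 = (a.0 + 0\{a,b,d}) | a.(0 + 0) → =a=> t13, =a=> t14
  t11 = 0 | a.a.(0 + 0) → =a=> t14
  t12 = 0 | (0 + 0) | 0 → ·
  t13 = (a.0 + 0\{a,b,d}) | (0 + 0) → =a=> t15
  t14 = 0 | a.(0 + 0) → =a=> t15
  t15 = 0 | (0 + 0) → ·
Executing aaca from Q (initial set {t0}):
  step 1 (a): {t1, t2, t3}
  step 2 (a): {t6, t7, t9}
  step 3 (c): {t13}
  step 4 (a): {t15}
  — Q admits the full trace.
Executing aaca from P (initial set {s0}):
  step 1 (a): {s1, s2, s3}
  step 2 (a): {s6, s7, s9}
  step 3 (c): {s12}
  step 4 (a): ∅ (P stuck)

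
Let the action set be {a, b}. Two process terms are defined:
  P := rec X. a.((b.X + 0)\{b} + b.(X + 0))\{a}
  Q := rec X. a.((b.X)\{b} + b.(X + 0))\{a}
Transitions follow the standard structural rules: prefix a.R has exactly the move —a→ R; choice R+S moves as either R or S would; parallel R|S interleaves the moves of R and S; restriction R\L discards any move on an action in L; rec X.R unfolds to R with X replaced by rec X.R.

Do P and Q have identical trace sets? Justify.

trace-equivalent

P's transition system — 3 states:
  s0 = rec X. a.((b.X + 0)\{b} + b.(X + 0))\{a} | —a→ s1
  s1 = ((b.(rec X. a.((b.X + 0)\{b} + b.(X + 0))\{a}) + 0)\{b} + b.((rec X. a.((b.X + 0)\{b} + b.(X + 0))\{a}) + 0))\{a} | —b→ s2
  s2 = ((rec X. a.((b.X + 0)\{b} + b.(X + 0))\{a}) + 0)\{a} | deadlocked
Q's transition system — 3 states:
  t0 = rec X. a.((b.X)\{b} + b.(X + 0))\{a} | —a→ t1
  t1 = ((b.(rec X. a.((b.X)\{b} + b.(X + 0))\{a}))\{b} + b.((rec X. a.((b.X)\{b} + b.(X + 0))\{a}) + 0))\{a} | —b→ t2
  t2 = ((rec X. a.((b.X)\{b} + b.(X + 0))\{a}) + 0)\{a} | deadlocked
Bisimilarity quotient blocks:
  B0 = {s0, t0}
  B1 = {s1, t1}
  B2 = {s2, t2}
s0 ∈ B0, t0 ∈ B0 → same block
Bisimilar ⇒ trace-equivalent.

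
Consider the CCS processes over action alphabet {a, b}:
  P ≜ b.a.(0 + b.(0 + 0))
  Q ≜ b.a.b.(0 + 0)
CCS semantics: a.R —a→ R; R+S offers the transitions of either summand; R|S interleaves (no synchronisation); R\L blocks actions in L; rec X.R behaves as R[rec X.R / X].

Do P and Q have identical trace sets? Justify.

P's transition system — 4 states:
  u0 = b.a.(0 + b.(0 + 0)) → --b--▸ u1
  u1 = a.(0 + b.(0 + 0)) → --a--▸ u2
  u2 = 0 + b.(0 + 0) → --b--▸ u3
  u3 = 0 + 0 → ·
Q's transition system — 4 states:
  v0 = b.a.b.(0 + 0) → --b--▸ v1
  v1 = a.b.(0 + 0) → --a--▸ v2
  v2 = b.(0 + 0) → --b--▸ v3
  v3 = 0 + 0 → ·
Partition-refinement fixed point:
  B0 = {u0, v0}
  B1 = {u1, v1}
  B2 = {u2, v2}
  B3 = {u3, v3}
u0 ∈ B0, v0 ∈ B0 → same block
Bisimilar ⇒ trace-equivalent.

traces(P) = traces(Q)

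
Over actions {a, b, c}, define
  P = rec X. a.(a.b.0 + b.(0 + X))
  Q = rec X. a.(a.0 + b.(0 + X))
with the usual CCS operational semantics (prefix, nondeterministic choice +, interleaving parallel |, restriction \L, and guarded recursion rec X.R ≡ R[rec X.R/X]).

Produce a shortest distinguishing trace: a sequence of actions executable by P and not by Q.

aab

P's transition system — 5 states:
  p0 = rec X. a.(a.b.0 + b.(0 + X)) :: --a--▸ p1
  p1 = a.b.0 + b.(0 + (rec X. a.(a.b.0 + b.(0 + X)))) :: --a--▸ p2, --b--▸ p3
  p2 = b.0 :: --b--▸ p4
  p3 = 0 + (rec X. a.(a.b.0 + b.(0 + X))) :: --a--▸ p1
  p4 = 0 :: stopped
Q's transition system — 4 states:
  q0 = rec X. a.(a.0 + b.(0 + X)) :: --a--▸ q1
  q1 = a.0 + b.(0 + (rec X. a.(a.0 + b.(0 + X)))) :: --a--▸ q2, --b--▸ q3
  q2 = 0 :: stopped
  q3 = 0 + (rec X. a.(a.0 + b.(0 + X))) :: --a--▸ q1
Executing aab from P (initial set {p0}):
  step 1 (a): {p1}
  step 2 (a): {p2}
  step 3 (b): {p4}
  ✓ P
Executing aab from Q (initial set {q0}):
  step 1 (a): {q1}
  step 2 (a): {q2}
  step 3 (b): ∅  — Q cannot continue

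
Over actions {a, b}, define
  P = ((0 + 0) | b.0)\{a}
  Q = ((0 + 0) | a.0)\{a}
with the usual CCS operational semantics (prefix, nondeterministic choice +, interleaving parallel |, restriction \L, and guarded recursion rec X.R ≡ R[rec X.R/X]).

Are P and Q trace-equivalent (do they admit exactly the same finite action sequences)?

NO — witness ⟨b⟩

LTS(P): 2 reachable states
  m0 = ((0 + 0) | b.0)\{a} ⊢ —b→ m1
  m1 = ((0 + 0) | 0)\{a} ⊢ ·
LTS(Q): 1 reachable states
  n0 = ((0 + 0) | a.0)\{a} ⊢ ·
Run σ = ⟨b⟩ on P: start {m0}
  step 1 (b): {m1}
  — P admits the full trace.
Run σ = ⟨b⟩ on Q: start {n0}
  step 1 (b): ∅  — Q cannot continue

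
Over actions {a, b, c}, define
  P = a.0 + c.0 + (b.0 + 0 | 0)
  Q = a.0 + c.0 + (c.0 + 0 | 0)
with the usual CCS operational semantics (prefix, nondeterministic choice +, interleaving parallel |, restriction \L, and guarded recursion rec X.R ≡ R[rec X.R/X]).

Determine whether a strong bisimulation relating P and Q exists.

P ≁ Q

Reachable graph of P (2 states):
  p0 = a.0 + c.0 + (b.0 + 0 | 0) has moves --a--▸ p1, --b--▸ p1, --c--▸ p1
  p1 = 0 has moves ∅
Reachable graph of Q (2 states):
  q0 = a.0 + c.0 + (c.0 + 0 | 0) has moves --a--▸ q1, --c--▸ q1
  q1 = 0 has moves ∅
Bisimilarity quotient blocks:
  B0 = {p0}
  B1 = {p1, q1}
  B2 = {q0}
p0 ∈ B0, q0 ∈ B2 → different blocks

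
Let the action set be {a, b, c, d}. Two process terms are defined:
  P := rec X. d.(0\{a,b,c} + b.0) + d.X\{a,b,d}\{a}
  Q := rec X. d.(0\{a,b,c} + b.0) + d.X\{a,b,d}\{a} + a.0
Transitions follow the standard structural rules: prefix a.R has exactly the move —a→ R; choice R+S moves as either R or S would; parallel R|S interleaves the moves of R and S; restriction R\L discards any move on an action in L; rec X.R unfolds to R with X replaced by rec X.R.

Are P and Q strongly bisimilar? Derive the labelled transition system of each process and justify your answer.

LTS(P): 4 reachable states
  m0 = rec X. d.(0\{a,b,c} + b.0) + d.X\{a,b,d}\{a} → =d=> m1, =d=> m2
  m1 = (rec X. d.(0\{a,b,c} + b.0) + d.X\{a,b,d}\{a})\{a,b,d}\{a} → stopped
  m2 = 0\{a,b,c} + b.0 → =b=> m3
  m3 = 0 → stopped
LTS(Q): 4 reachable states
  n0 = rec X. d.(0\{a,b,c} + b.0) + d.X\{a,b,d}\{a} + a.0 → =a=> n1, =d=> n2, =d=> n3
  n1 = 0 → stopped
  n2 = (rec X. d.(0\{a,b,c} + b.0) + d.X\{a,b,d}\{a} + a.0)\{a,b,d}\{a} → stopped
  n3 = 0\{a,b,c} + b.0 → =b=> n1
Coarsest stable partition (strong bisimilarity classes):
  B0 = {m0}
  B1 = {m1, m3, n1, n2}
  B2 = {m2, n3}
  B3 = {n0}
m0 ∈ B0, n0 ∈ B3 → different blocks

NO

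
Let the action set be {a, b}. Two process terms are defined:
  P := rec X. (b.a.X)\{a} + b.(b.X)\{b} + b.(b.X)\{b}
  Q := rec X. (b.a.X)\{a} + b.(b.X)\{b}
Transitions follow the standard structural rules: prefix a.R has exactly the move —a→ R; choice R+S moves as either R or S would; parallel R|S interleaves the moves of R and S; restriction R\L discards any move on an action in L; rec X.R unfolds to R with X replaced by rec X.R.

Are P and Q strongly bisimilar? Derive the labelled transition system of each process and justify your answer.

YES

P's transition system — 3 states:
  s0 = rec X. (b.a.X)\{a} + b.(b.X)\{b} + b.(b.X)\{b} has moves --b--▸ s1, --b--▸ s2
  s1 = (a.(rec X. (b.a.X)\{a} + b.(b.X)\{b} + b.(b.X)\{b}))\{a} has moves (no moves)
  s2 = (b.(rec X. (b.a.X)\{a} + b.(b.X)\{b} + b.(b.X)\{b}))\{b} has moves (no moves)
Q's transition system — 3 states:
  t0 = rec X. (b.a.X)\{a} + b.(b.X)\{b} has moves --b--▸ t1, --b--▸ t2
  t1 = (a.(rec X. (b.a.X)\{a} + b.(b.X)\{b}))\{a} has moves (no moves)
  t2 = (b.(rec X. (b.a.X)\{a} + b.(b.X)\{b}))\{b} has moves (no moves)
Partition-refinement fixed point:
  B0 = {s0, t0}
  B1 = {s1, s2, t1, t2}
s0 ∈ B0, t0 ∈ B0 → same block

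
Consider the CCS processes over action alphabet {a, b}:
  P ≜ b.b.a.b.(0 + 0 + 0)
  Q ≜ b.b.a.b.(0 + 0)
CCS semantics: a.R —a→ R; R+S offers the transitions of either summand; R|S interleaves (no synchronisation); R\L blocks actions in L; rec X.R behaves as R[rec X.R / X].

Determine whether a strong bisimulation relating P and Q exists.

YES

LTS(P): 5 reachable states
  m0 = b.b.a.b.(0 + 0 + 0) has moves =b=> m1
  m1 = b.a.b.(0 + 0 + 0) has moves =b=> m2
  m2 = a.b.(0 + 0 + 0) has moves =a=> m3
  m3 = b.(0 + 0 + 0) has moves =b=> m4
  m4 = 0 + 0 + 0 has moves (no moves)
LTS(Q): 5 reachable states
  n0 = b.b.a.b.(0 + 0) has moves =b=> n1
  n1 = b.a.b.(0 + 0) has moves =b=> n2
  n2 = a.b.(0 + 0) has moves =a=> n3
  n3 = b.(0 + 0) has moves =b=> n4
  n4 = 0 + 0 has moves (no moves)
Partition-refinement fixed point:
  B0 = {m0, n0}
  B1 = {m1, n1}
  B2 = {m2, n2}
  B3 = {m3, n3}
  B4 = {m4, n4}
m0 ∈ B0, n0 ∈ B0 → same block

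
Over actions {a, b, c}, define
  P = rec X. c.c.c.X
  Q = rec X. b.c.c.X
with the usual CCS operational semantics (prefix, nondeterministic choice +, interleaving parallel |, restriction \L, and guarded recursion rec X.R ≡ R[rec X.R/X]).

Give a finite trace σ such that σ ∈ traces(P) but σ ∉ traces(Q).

c

Reachable graph of P (3 states):
  m0 = rec X. c.c.c.X → ··c··> m1
  m1 = c.c.(rec X. c.c.c.X) → ··c··> m2
  m2 = c.(rec X. c.c.c.X) → ··c··> m0
Reachable graph of Q (3 states):
  n0 = rec X. b.c.c.X → ··b··> n1
  n1 = c.c.(rec X. b.c.c.X) → ··c··> n2
  n2 = c.(rec X. b.c.c.X) → ··c··> n0
Run σ = ⟨c⟩ on P: start {m0}
  [1] c ⇒ {m1}
  — P admits the full trace.
Run σ = ⟨c⟩ on Q: start {n0}
  [1] c ⇒ ∅ (Q stuck)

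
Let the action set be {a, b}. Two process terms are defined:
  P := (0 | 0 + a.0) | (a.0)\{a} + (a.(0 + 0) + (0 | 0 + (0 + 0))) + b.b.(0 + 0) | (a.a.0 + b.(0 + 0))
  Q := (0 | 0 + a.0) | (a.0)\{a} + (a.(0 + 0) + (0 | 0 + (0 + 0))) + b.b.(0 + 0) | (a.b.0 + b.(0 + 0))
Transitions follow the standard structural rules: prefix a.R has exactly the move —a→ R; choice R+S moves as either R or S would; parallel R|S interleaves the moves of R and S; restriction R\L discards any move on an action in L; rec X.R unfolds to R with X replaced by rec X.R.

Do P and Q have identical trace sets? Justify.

trace-distinct — witness ⟨aa⟩

Reachable graph of P (14 states):
  p0 = (0 | 0 + a.0) | (a.0)\{a} + (a.(0 + 0) + (0 | 0 + (0 + 0))) + b.b.(0 + 0) | (a.a.0 + b.(0 + 0)) has moves -a-> p1, -a-> p2, -a-> p3, -b-> p4, -b-> p5
  p1 = 0 + 0 has moves (no moves)
  p2 = 0 | (a.0)\{a} has moves (no moves)
  p3 = b.b.(0 + 0) | a.0 has moves -a-> p6, -b-> p7
  p4 = b.(0 + 0) | (a.a.0 + b.(0 + 0)) has moves -a-> p7, -b-> p8, -b-> p9
  p5 = b.b.(0 + 0) | (0 + 0) has moves -b-> p9
  p6 = b.b.(0 + 0) | 0 has moves -b-> p10
  p7 = b.(0 + 0) | a.0 has moves -a-> p10, -b-> p11
  p8 = (0 + 0) | (a.a.0 + b.(0 + 0)) has moves -a-> p11, -b-> p12
  p9 = b.(0 + 0) | (0 + 0) has moves -b-> p12
  p10 = b.(0 + 0) | 0 has moves -b-> p13
  p11 = (0 + 0) | a.0 has moves -a-> p13
  p12 = (0 + 0) | (0 + 0) has moves (no moves)
  p13 = (0 + 0) | 0 has moves (no moves)
Reachable graph of Q (14 states):
  q0 = (0 | 0 + a.0) | (a.0)\{a} + (a.(0 + 0) + (0 | 0 + (0 + 0))) + b.b.(0 + 0) | (a.b.0 + b.(0 + 0)) has moves -a-> q1, -a-> q2, -a-> q3, -b-> q4, -b-> q5
  q1 = 0 + 0 has moves (no moves)
  q2 = 0 | (a.0)\{a} has moves (no moves)
  q3 = b.b.(0 + 0) | b.0 has moves -b-> q6, -b-> q7
  q4 = b.(0 + 0) | (a.b.0 + b.(0 + 0)) has moves -a-> q6, -b-> q8, -b-> q9
  q5 = b.b.(0 + 0) | (0 + 0) has moves -b-> q9
  q6 = b.(0 + 0) | b.0 has moves -b-> q10, -b-> q11
  q7 = b.b.(0 + 0) | 0 has moves -b-> q11
  q8 = (0 + 0) | (a.b.0 + b.(0 + 0)) has moves -a-> q10, -b-> q12
  q9 = b.(0 + 0) | (0 + 0) has moves -b-> q12
  q10 = (0 + 0) | b.0 has moves -b-> q13
  q11 = b.(0 + 0) | 0 has moves -b-> q13
  q12 = (0 + 0) | (0 + 0) has moves (no moves)
  q13 = (0 + 0) | 0 has moves (no moves)
Trace ⟨aa⟩ through P, begin at {p0}:
  [1] a ⇒ {p1, p2, p3}
  [2] a ⇒ {p6}
  — P admits the full trace.
Trace ⟨aa⟩ through Q, begin at {q0}:
  [1] a ⇒ {q1, q2, q3}
  [2] a ⇒ no successor for Q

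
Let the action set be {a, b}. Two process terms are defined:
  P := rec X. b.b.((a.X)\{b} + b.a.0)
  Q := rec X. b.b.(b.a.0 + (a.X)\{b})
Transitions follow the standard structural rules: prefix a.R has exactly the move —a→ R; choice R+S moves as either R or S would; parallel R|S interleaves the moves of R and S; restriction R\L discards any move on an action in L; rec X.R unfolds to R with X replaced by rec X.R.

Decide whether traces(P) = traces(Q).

P's transition system — 6 states:
  p0 = rec X. b.b.((a.X)\{b} + b.a.0) :: ··b··> p1
  p1 = b.((a.(rec X. b.b.((a.X)\{b} + b.a.0)))\{b} + b.a.0) :: ··b··> p2
  p2 = (a.(rec X. b.b.((a.X)\{b} + b.a.0)))\{b} + b.a.0 :: ··a··> p3, ··b··> p4
  p3 = (rec X. b.b.((a.X)\{b} + b.a.0))\{b} :: ∅
  p4 = a.0 :: ··a··> p5
  p5 = 0 :: ∅
Q's transition system — 6 states:
  q0 = rec X. b.b.(b.a.0 + (a.X)\{b}) :: ··b··> q1
  q1 = b.(b.a.0 + (a.(rec X. b.b.(b.a.0 + (a.X)\{b})))\{b}) :: ··b··> q2
  q2 = b.a.0 + (a.(rec X. b.b.(b.a.0 + (a.X)\{b})))\{b} :: ··a··> q3, ··b··> q4
  q3 = (rec X. b.b.(b.a.0 + (a.X)\{b}))\{b} :: ∅
  q4 = a.0 :: ··a··> q5
  q5 = 0 :: ∅
Partition-refinement fixed point:
  B0 = {p0, q0}
  B1 = {p1, q1}
  B2 = {p2, q2}
  B3 = {p4, q4}
  B4 = {p3, p5, q3, q5}
p0 ∈ B0, q0 ∈ B0 → same block
Bisimilar ⇒ trace-equivalent.

traces(P) = traces(Q)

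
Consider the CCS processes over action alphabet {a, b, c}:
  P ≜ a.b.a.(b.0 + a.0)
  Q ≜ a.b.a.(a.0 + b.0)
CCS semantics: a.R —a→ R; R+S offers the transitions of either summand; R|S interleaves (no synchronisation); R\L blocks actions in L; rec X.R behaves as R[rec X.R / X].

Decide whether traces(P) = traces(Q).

traces(P) = traces(Q)

Reachable graph of P (5 states):
  s0 = a.b.a.(b.0 + a.0) ⊢ ··a··> s1
  s1 = b.a.(b.0 + a.0) ⊢ ··b··> s2
  s2 = a.(b.0 + a.0) ⊢ ··a··> s3
  s3 = b.0 + a.0 ⊢ ··a··> s4, ··b··> s4
  s4 = 0 ⊢ ∅
Reachable graph of Q (5 states):
  t0 = a.b.a.(a.0 + b.0) ⊢ ··a··> t1
  t1 = b.a.(a.0 + b.0) ⊢ ··b··> t2
  t2 = a.(a.0 + b.0) ⊢ ··a··> t3
  t3 = a.0 + b.0 ⊢ ··a··> t4, ··b··> t4
  t4 = 0 ⊢ ∅
Bisimilarity quotient blocks:
  B0 = {s0, t0}
  B1 = {s1, t1}
  B2 = {s2, t2}
  B3 = {s3, t3}
  B4 = {s4, t4}
s0 ∈ B0, t0 ∈ B0 → same block
Bisimilar ⇒ trace-equivalent.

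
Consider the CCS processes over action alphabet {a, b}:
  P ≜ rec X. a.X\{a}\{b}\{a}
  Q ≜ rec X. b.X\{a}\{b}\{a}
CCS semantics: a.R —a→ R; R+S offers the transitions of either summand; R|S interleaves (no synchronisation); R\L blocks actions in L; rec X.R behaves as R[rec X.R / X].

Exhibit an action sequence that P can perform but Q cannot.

Reachable graph of P (2 states):
  s0 = rec X. a.X\{a}\{b}\{a} | -a-> s1
  s1 = (rec X. a.X\{a}\{b}\{a})\{a}\{b}\{a} | (no moves)
Reachable graph of Q (2 states):
  t0 = rec X. b.X\{a}\{b}\{a} | -b-> t1
  t1 = (rec X. b.X\{a}\{b}\{a})\{a}\{b}\{a} | (no moves)
Run σ = ⟨a⟩ on P: start {s0}
  [1] a ⇒ {s1}
  — P admits the full trace.
Run σ = ⟨a⟩ on Q: start {t0}
  [1] a ⇒ ∅  — Q cannot continue

a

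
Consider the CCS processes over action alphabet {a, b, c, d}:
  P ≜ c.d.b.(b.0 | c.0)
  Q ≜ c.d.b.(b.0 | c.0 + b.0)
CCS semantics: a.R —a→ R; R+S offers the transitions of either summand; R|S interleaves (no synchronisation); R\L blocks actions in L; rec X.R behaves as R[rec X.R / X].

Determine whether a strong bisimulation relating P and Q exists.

LTS(P): 7 reachable states
  p0 = c.d.b.(b.0 | c.0) has moves =c=> p1
  p1 = d.b.(b.0 | c.0) has moves =d=> p2
  p2 = b.(b.0 | c.0) has moves =b=> p3
  p3 = b.0 | c.0 has moves =b=> p4, =c=> p5
  p4 = 0 | c.0 has moves =c=> p6
  p5 = b.0 | 0 has moves =b=> p6
  p6 = 0 | 0 has moves ·
LTS(Q): 8 reachable states
  q0 = c.d.b.(b.0 | c.0 + b.0) has moves =c=> q1
  q1 = d.b.(b.0 | c.0 + b.0) has moves =d=> q2
  q2 = b.(b.0 | c.0 + b.0) has moves =b=> q3
  q3 = b.0 | c.0 + b.0 has moves =b=> q4, =b=> q5, =c=> q6
  q4 = 0 has moves ·
  q5 = 0 | c.0 has moves =c=> q7
  q6 = b.0 | 0 has moves =b=> q7
  q7 = 0 | 0 has moves ·
Bisimilarity quotient blocks:
  B0 = {p0}
  B1 = {p1}
  B2 = {p2}
  B3 = {p3}
  B4 = {p4, q5}
  B5 = {p6, q4, q7}
  B6 = {p5, q6}
  B7 = {q0}
  B8 = {q1}
  B9 = {q2}
  B10 = {q3}
p0 ∈ B0, q0 ∈ B7 → different blocks

not bisimilar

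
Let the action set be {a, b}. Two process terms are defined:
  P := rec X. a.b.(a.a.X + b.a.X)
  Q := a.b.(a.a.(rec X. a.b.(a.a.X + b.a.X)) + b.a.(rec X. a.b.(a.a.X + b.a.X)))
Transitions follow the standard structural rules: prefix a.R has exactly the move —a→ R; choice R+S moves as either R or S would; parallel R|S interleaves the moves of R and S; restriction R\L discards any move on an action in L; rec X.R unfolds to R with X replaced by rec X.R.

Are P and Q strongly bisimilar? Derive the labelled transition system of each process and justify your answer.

Reachable graph of P (4 states):
  m0 = rec X. a.b.(a.a.X + b.a.X) → —a→ m1
  m1 = b.(a.a.(rec X. a.b.(a.a.X + b.a.X)) + b.a.(rec X. a.b.(a.a.X + b.a.X))) → —b→ m2
  m2 = a.a.(rec X. a.b.(a.a.X + b.a.X)) + b.a.(rec X. a.b.(a.a.X + b.a.X)) → —a→ m3, —b→ m3
  m3 = a.(rec X. a.b.(a.a.X + b.a.X)) → —a→ m0
Reachable graph of Q (5 states):
  n0 = a.b.(a.a.(rec X. a.b.(a.a.X + b.a.X)) + b.a.(rec X. a.b.(a.a.X + b.a.X))) → —a→ n1
  n1 = b.(a.a.(rec X. a.b.(a.a.X + b.a.X)) + b.a.(rec X. a.b.(a.a.X + b.a.X))) → —b→ n2
  n2 = a.a.(rec X. a.b.(a.a.X + b.a.X)) + b.a.(rec X. a.b.(a.a.X + b.a.X)) → —a→ n3, —b→ n3
  n3 = a.(rec X. a.b.(a.a.X + b.a.X)) → —a→ n4
  n4 = rec X. a.b.(a.a.X + b.a.X) → —a→ n1
Partition-refinement fixed point:
  B0 = {m0, n0, n4}
  B1 = {m1, n1}
  B2 = {m2, n2}
  B3 = {m3, n3}
m0 ∈ B0, n0 ∈ B0 → same block

bisimilar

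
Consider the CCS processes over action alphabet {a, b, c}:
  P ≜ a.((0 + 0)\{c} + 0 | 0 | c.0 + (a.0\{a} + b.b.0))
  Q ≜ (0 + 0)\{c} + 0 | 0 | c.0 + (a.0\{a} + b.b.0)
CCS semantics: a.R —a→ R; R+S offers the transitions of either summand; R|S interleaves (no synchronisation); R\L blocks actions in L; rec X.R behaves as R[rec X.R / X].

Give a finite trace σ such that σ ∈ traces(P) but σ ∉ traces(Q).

aa

Reachable graph of P (6 states):
  u0 = a.((0 + 0)\{c} + 0 | 0 | c.0 + (a.0\{a} + b.b.0)) | —a→ u1
  u1 = (0 + 0)\{c} + 0 | 0 | c.0 + (a.0\{a} + b.b.0) | —a→ u2, —b→ u3, —c→ u4
  u2 = 0\{a} | stopped
  u3 = b.0 | —b→ u5
  u4 = 0 | 0 | 0 | stopped
  u5 = 0 | stopped
Reachable graph of Q (5 states):
  v0 = (0 + 0)\{c} + 0 | 0 | c.0 + (a.0\{a} + b.b.0) | —a→ v1, —b→ v2, —c→ v3
  v1 = 0\{a} | stopped
  v2 = b.0 | —b→ v4
  v3 = 0 | 0 | 0 | stopped
  v4 = 0 | stopped
Run σ = ⟨aa⟩ on P: start {u0}
  [1] a ⇒ {u1}
  [2] a ⇒ {u2}
  P completes σ.
Run σ = ⟨aa⟩ on Q: start {v0}
  [1] a ⇒ {v1}
  [2] a ⇒ ∅  — Q cannot continue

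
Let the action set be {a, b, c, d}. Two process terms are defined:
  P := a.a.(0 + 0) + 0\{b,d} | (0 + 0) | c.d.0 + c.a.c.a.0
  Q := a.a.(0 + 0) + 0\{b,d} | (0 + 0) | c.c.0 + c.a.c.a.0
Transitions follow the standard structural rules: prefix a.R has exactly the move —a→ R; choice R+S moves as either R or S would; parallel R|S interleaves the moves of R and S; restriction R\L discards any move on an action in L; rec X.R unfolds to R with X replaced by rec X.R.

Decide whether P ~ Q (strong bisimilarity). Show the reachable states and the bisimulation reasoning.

not bisimilar

Reachable graph of P (9 states):
  u0 = a.a.(0 + 0) + 0\{b,d} | (0 + 0) | c.d.0 + c.a.c.a.0 ⊢ ··a··> u1, ··c··> u2, ··c··> u3
  u1 = a.(0 + 0) ⊢ ··a··> u4
  u2 = 0\{b,d} | (0 + 0) | d.0 ⊢ ··d··> u5
  u3 = a.c.a.0 ⊢ ··a··> u6
  u4 = 0 + 0 ⊢ deadlocked
  u5 = 0\{b,d} | (0 + 0) | 0 ⊢ deadlocked
  u6 = c.a.0 ⊢ ··c··> u7
  u7 = a.0 ⊢ ··a··> u8
  u8 = 0 ⊢ deadlocked
Reachable graph of Q (9 states):
  v0 = a.a.(0 + 0) + 0\{b,d} | (0 + 0) | c.c.0 + c.a.c.a.0 ⊢ ··a··> v1, ··c··> v2, ··c··> v3
  v1 = a.(0 + 0) ⊢ ··a··> v4
  v2 = 0\{b,d} | (0 + 0) | c.0 ⊢ ··c··> v5
  v3 = a.c.a.0 ⊢ ··a··> v6
  v4 = 0 + 0 ⊢ deadlocked
  v5 = 0\{b,d} | (0 + 0) | 0 ⊢ deadlocked
  v6 = c.a.0 ⊢ ··c··> v7
  v7 = a.0 ⊢ ··a··> v8
  v8 = 0 ⊢ deadlocked
Coarsest stable partition (strong bisimilarity classes):
  B0 = {u0}
  B1 = {u1, u7, v1, v7}
  B2 = {u4, u5, u8, v4, v5, v8}
  B3 = {u2}
  B4 = {u3, v3}
  B5 = {u6, v6}
  B6 = {v0}
  B7 = {v2}
u0 ∈ B0, v0 ∈ B6 → different blocks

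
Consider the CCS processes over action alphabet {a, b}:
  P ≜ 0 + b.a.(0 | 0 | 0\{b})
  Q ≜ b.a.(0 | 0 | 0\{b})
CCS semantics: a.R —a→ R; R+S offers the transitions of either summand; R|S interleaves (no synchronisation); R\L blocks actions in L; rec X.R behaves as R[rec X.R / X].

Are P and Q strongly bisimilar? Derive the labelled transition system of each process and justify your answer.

bisimilar

Reachable graph of P (3 states):
  m0 = 0 + b.a.(0 | 0 | 0\{b}) has moves -b-> m1
  m1 = a.(0 | 0 | 0\{b}) has moves -a-> m2
  m2 = 0 | 0 | 0\{b} has moves deadlocked
Reachable graph of Q (3 states):
  n0 = b.a.(0 | 0 | 0\{b}) has moves -b-> n1
  n1 = a.(0 | 0 | 0\{b}) has moves -a-> n2
  n2 = 0 | 0 | 0\{b} has moves deadlocked
Coarsest stable partition (strong bisimilarity classes):
  B0 = {m0, n0}
  B1 = {m1, n1}
  B2 = {m2, n2}
m0 ∈ B0, n0 ∈ B0 → same block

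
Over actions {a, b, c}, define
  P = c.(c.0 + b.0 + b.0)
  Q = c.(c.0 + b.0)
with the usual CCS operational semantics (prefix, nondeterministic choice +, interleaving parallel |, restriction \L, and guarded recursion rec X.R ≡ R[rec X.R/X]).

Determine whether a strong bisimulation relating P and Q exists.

Reachable graph of P (3 states):
  u0 = c.(c.0 + b.0 + b.0) → ··c··> u1
  u1 = c.0 + b.0 + b.0 → ··b··> u2, ··c··> u2
  u2 = 0 → (no moves)
Reachable graph of Q (3 states):
  v0 = c.(c.0 + b.0) → ··c··> v1
  v1 = c.0 + b.0 → ··b··> v2, ··c··> v2
  v2 = 0 → (no moves)
Partition-refinement fixed point:
  B0 = {u0, v0}
  B1 = {u1, v1}
  B2 = {u2, v2}
u0 ∈ B0, v0 ∈ B0 → same block

YES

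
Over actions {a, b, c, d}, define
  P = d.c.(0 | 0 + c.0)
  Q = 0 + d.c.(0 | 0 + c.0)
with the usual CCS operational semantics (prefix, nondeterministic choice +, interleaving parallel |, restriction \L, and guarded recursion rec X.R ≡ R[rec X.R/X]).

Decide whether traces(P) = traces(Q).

traces(P) = traces(Q)

P's transition system — 4 states:
  p0 = d.c.(0 | 0 + c.0) → -d-> p1
  p1 = c.(0 | 0 + c.0) → -c-> p2
  p2 = 0 | 0 + c.0 → -c-> p3
  p3 = 0 → stopped
Q's transition system — 4 states:
  q0 = 0 + d.c.(0 | 0 + c.0) → -d-> q1
  q1 = c.(0 | 0 + c.0) → -c-> q2
  q2 = 0 | 0 + c.0 → -c-> q3
  q3 = 0 → stopped
Bisimilarity quotient blocks:
  B0 = {p0, q0}
  B1 = {p1, q1}
  B2 = {p2, q2}
  B3 = {p3, q3}
p0 ∈ B0, q0 ∈ B0 → same block
Bisimilar ⇒ trace-equivalent.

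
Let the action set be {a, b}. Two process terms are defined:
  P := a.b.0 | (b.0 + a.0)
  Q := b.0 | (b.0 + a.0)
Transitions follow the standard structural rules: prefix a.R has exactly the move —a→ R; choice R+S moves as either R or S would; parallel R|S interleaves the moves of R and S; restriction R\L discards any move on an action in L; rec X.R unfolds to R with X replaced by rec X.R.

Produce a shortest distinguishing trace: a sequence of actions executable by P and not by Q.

P's transition system — 6 states:
  m0 = a.b.0 | (b.0 + a.0) ⊢ ··a··> m1, ··a··> m2, ··b··> m1
  m1 = a.b.0 | 0 ⊢ ··a··> m3
  m2 = b.0 | (b.0 + a.0) ⊢ ··a··> m3, ··b··> m3, ··b··> m4
  m3 = b.0 | 0 ⊢ ··b··> m5
  m4 = 0 | (b.0 + a.0) ⊢ ··a··> m5, ··b··> m5
  m5 = 0 | 0 ⊢ deadlocked
Q's transition system — 4 states:
  n0 = b.0 | (b.0 + a.0) ⊢ ··a··> n1, ··b··> n1, ··b··> n2
  n1 = b.0 | 0 ⊢ ··b··> n3
  n2 = 0 | (b.0 + a.0) ⊢ ··a··> n3, ··b··> n3
  n3 = 0 | 0 ⊢ deadlocked
Run σ = ⟨aa⟩ on P: start {m0}
  after a @ step 1: {m1, m2}
  after a @ step 2: {m3}
  ✓ P
Run σ = ⟨aa⟩ on Q: start {n0}
  after a @ step 1: {n1}
  after a @ step 2: no successor for Q

aa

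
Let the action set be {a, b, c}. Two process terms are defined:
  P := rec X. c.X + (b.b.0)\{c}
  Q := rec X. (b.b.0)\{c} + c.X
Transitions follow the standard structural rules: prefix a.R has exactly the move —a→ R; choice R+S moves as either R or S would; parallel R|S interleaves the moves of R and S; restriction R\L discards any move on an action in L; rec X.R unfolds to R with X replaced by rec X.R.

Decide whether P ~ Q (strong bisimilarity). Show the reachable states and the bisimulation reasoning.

bisimilar

Reachable graph of P (3 states):
  m0 = rec X. c.X + (b.b.0)\{c} | ··b··> m1, ··c··> m0
  m1 = (b.0)\{c} | ··b··> m2
  m2 = 0\{c} | (no moves)
Reachable graph of Q (3 states):
  n0 = rec X. (b.b.0)\{c} + c.X | ··b··> n1, ··c··> n0
  n1 = (b.0)\{c} | ··b··> n2
  n2 = 0\{c} | (no moves)
Bisimilarity quotient blocks:
  B0 = {m0, n0}
  B1 = {m1, n1}
  B2 = {m2, n2}
m0 ∈ B0, n0 ∈ B0 → same block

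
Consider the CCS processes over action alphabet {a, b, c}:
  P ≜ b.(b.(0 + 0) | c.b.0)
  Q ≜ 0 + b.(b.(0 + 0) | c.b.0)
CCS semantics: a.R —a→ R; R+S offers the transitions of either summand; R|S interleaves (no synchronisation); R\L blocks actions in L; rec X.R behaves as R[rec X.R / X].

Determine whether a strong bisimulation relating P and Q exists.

bisimilar

P's transition system — 7 states:
  m0 = b.(b.(0 + 0) | c.b.0) ⊢ =b=> m1
  m1 = b.(0 + 0) | c.b.0 ⊢ =b=> m2, =c=> m3
  m2 = (0 + 0) | c.b.0 ⊢ =c=> m4
  m3 = b.(0 + 0) | b.0 ⊢ =b=> m4, =b=> m5
  m4 = (0 + 0) | b.0 ⊢ =b=> m6
  m5 = b.(0 + 0) | 0 ⊢ =b=> m6
  m6 = (0 + 0) | 0 ⊢ ·
Q's transition system — 7 states:
  n0 = 0 + b.(b.(0 + 0) | c.b.0) ⊢ =b=> n1
  n1 = b.(0 + 0) | c.b.0 ⊢ =b=> n2, =c=> n3
  n2 = (0 + 0) | c.b.0 ⊢ =c=> n4
  n3 = b.(0 + 0) | b.0 ⊢ =b=> n4, =b=> n5
  n4 = (0 + 0) | b.0 ⊢ =b=> n6
  n5 = b.(0 + 0) | 0 ⊢ =b=> n6
  n6 = (0 + 0) | 0 ⊢ ·
Coarsest stable partition (strong bisimilarity classes):
  B0 = {m0, n0}
  B1 = {m1, n1}
  B2 = {m2, n2}
  B3 = {m4, m5, n4, n5}
  B4 = {m6, n6}
  B5 = {m3, n3}
m0 ∈ B0, n0 ∈ B0 → same block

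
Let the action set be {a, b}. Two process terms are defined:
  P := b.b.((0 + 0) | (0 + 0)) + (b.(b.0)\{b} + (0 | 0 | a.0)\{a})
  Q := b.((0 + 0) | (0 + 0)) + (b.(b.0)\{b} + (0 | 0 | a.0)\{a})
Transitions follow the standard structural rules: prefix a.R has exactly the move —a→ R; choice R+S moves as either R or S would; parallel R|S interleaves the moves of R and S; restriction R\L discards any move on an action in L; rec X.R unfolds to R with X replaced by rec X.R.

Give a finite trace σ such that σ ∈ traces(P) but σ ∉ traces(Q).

LTS(P): 4 reachable states
  p0 = b.b.((0 + 0) | (0 + 0)) + (b.(b.0)\{b} + (0 | 0 | a.0)\{a}) → =b=> p1, =b=> p2
  p1 = (b.0)\{b} → ·
  p2 = b.((0 + 0) | (0 + 0)) → =b=> p3
  p3 = (0 + 0) | (0 + 0) → ·
LTS(Q): 3 reachable states
  q0 = b.((0 + 0) | (0 + 0)) + (b.(b.0)\{b} + (0 | 0 | a.0)\{a}) → =b=> q1, =b=> q2
  q1 = (0 + 0) | (0 + 0) → ·
  q2 = (b.0)\{b} → ·
Trace ⟨bb⟩ through P, begin at {p0}:
  after b @ step 1: {p1, p2}
  after b @ step 2: {p3}
  P completes σ.
Trace ⟨bb⟩ through Q, begin at {q0}:
  after b @ step 1: {q1, q2}
  after b @ step 2: no successor for Q

bb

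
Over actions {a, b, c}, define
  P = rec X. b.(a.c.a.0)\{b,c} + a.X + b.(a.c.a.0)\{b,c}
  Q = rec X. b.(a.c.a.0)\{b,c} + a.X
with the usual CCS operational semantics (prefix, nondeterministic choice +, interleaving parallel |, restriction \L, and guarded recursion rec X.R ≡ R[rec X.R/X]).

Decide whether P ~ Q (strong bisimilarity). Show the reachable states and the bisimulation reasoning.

bisimilar

Reachable graph of P (3 states):
  p0 = rec X. b.(a.c.a.0)\{b,c} + a.X + b.(a.c.a.0)\{b,c} :: --a--▸ p0, --b--▸ p1
  p1 = (a.c.a.0)\{b,c} :: --a--▸ p2
  p2 = (c.a.0)\{b,c} :: stopped
Reachable graph of Q (3 states):
  q0 = rec X. b.(a.c.a.0)\{b,c} + a.X :: --a--▸ q0, --b--▸ q1
  q1 = (a.c.a.0)\{b,c} :: --a--▸ q2
  q2 = (c.a.0)\{b,c} :: stopped
Coarsest stable partition (strong bisimilarity classes):
  B0 = {p0, q0}
  B1 = {p1, q1}
  B2 = {p2, q2}
p0 ∈ B0, q0 ∈ B0 → same block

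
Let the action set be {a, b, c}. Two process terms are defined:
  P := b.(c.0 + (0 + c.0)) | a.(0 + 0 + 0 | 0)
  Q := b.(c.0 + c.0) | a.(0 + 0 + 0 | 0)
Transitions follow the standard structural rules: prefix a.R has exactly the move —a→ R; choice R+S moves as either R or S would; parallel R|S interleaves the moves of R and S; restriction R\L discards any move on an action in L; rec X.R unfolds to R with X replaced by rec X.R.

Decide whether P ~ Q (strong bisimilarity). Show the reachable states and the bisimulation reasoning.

Reachable graph of P (6 states):
  p0 = b.(c.0 + (0 + c.0)) | a.(0 + 0 + 0 | 0) | =a=> p1, =b=> p2
  p1 = b.(c.0 + (0 + c.0)) | (0 + 0 + 0 | 0) | =b=> p3
  p2 = (c.0 + (0 + c.0)) | a.(0 + 0 + 0 | 0) | =a=> p3, =c=> p4
  p3 = (c.0 + (0 + c.0)) | (0 + 0 + 0 | 0) | =c=> p5
  p4 = 0 | a.(0 + 0 + 0 | 0) | =a=> p5
  p5 = 0 | (0 + 0 + 0 | 0) | ∅
Reachable graph of Q (6 states):
  q0 = b.(c.0 + c.0) | a.(0 + 0 + 0 | 0) | =a=> q1, =b=> q2
  q1 = b.(c.0 + c.0) | (0 + 0 + 0 | 0) | =b=> q3
  q2 = (c.0 + c.0) | a.(0 + 0 + 0 | 0) | =a=> q3, =c=> q4
  q3 = (c.0 + c.0) | (0 + 0 + 0 | 0) | =c=> q5
  q4 = 0 | a.(0 + 0 + 0 | 0) | =a=> q5
  q5 = 0 | (0 + 0 + 0 | 0) | ∅
Bisimilarity quotient blocks:
  B0 = {p0, q0}
  B1 = {p2, q2}
  B2 = {p4, q4}
  B3 = {p5, q5}
  B4 = {p3, q3}
  B5 = {p1, q1}
p0 ∈ B0, q0 ∈ B0 → same block

YES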